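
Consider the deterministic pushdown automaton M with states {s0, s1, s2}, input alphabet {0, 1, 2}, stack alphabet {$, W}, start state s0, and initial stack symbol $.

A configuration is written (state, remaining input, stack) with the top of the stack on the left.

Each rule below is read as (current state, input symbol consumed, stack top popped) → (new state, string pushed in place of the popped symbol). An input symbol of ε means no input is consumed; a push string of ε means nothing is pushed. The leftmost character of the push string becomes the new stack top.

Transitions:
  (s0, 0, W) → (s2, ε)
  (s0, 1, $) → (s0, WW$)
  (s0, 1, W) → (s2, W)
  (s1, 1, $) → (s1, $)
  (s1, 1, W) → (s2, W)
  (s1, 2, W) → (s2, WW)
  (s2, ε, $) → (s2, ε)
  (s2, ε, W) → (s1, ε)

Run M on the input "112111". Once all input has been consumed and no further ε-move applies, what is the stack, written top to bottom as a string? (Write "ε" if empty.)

$

(s0, 112111, $) ⊢ (s0, 12111, WW$) ⊢ (s2, 2111, WW$) ⊢ (s1, 2111, W$) ⊢ (s2, 111, WW$) ⊢ (s1, 111, W$) ⊢ (s2, 11, W$) ⊢ (s1, 11, $) ⊢ (s1, 1, $) ⊢ (s1, ε, $)
All input consumed in state s1 with stack $.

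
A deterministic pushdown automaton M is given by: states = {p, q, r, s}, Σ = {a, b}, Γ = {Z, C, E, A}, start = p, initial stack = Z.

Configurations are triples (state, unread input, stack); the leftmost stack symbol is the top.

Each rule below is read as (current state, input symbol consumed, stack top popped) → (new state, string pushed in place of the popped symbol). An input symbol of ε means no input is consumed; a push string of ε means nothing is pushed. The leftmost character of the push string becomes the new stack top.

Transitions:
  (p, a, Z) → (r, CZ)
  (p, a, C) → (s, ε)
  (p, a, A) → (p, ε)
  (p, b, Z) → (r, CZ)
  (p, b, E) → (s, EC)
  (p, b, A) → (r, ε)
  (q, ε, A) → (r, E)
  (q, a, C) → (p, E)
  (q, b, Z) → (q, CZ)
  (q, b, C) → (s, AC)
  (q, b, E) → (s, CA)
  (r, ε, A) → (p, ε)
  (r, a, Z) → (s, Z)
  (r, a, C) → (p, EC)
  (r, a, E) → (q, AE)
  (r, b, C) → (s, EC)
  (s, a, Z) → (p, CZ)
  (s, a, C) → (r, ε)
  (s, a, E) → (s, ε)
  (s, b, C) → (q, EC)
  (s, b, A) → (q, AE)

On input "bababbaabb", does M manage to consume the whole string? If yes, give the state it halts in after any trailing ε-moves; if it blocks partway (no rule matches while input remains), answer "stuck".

s

(p, bababbaabb, Z)
  read b, top Z: go to r, push CZ → (r, ababbaabb, CZ)
  read a, top C: go to p, push EC → (p, babbaabb, ECZ)
  read b, top E: go to s, push EC → (s, abbaabb, ECCZ)
  read a, top E: go to s, push ε → (s, bbaabb, CCZ)
  read b, top C: go to q, push EC → (q, baabb, ECCZ)
  read b, top E: go to s, push CA → (s, aabb, CACCZ)
  read a, top C: go to r, push ε → (r, abb, ACCZ)
  ε-move, top A: go to p, push ε → (p, abb, CCZ)
  read a, top C: go to s, push ε → (s, bb, CZ)
  read b, top C: go to q, push EC → (q, b, ECZ)
  read b, top E: go to s, push CA → (s, ε, CACZ)
All input consumed; M is in state s.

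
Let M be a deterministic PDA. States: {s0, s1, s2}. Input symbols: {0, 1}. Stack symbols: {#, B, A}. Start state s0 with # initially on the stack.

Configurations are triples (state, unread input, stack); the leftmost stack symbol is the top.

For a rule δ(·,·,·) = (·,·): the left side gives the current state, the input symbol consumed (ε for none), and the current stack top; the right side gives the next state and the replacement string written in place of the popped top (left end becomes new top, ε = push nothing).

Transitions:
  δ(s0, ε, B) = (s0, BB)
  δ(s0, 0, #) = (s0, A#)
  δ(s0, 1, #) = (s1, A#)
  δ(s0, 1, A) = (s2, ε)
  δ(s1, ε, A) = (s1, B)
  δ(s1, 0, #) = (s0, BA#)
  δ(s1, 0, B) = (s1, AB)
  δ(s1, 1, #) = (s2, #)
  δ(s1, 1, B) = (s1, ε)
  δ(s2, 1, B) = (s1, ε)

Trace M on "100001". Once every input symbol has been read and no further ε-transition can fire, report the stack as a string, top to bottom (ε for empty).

BBBB#

(s0, 100001, #) ⊢ (s1, 00001, A#) ⊢ (s1, 00001, B#) ⊢ (s1, 0001, AB#) ⊢ (s1, 0001, BB#) ⊢ (s1, 001, ABB#) ⊢ (s1, 001, BBB#) ⊢ (s1, 01, ABBB#) ⊢ (s1, 01, BBBB#) ⊢ (s1, 1, ABBBB#) ⊢ (s1, 1, BBBBB#) ⊢ (s1, ε, BBBB#)
All input consumed in state s1 with stack BBBB#.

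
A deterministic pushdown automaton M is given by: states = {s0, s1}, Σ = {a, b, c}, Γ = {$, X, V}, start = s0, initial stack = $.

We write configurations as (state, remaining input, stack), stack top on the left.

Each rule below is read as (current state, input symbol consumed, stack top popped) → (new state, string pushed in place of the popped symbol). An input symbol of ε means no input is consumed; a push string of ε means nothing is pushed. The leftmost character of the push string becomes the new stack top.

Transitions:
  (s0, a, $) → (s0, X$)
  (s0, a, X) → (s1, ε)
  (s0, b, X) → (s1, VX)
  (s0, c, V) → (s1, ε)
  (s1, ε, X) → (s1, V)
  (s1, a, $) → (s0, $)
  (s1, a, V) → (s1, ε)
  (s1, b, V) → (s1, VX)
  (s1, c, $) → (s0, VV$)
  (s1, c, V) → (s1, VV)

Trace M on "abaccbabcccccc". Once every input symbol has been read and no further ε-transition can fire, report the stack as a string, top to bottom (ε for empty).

(s0, abaccbabcccccc, $) ⊢ (s0, baccbabcccccc, X$) ⊢ (s1, accbabcccccc, VX$) ⊢ (s1, ccbabcccccc, X$) ⊢ (s1, ccbabcccccc, V$) ⊢ (s1, cbabcccccc, VV$) ⊢ (s1, babcccccc, VVV$) ⊢ (s1, abcccccc, VXVV$) ⊢ (s1, bcccccc, XVV$) ⊢ (s1, bcccccc, VVV$) ⊢ (s1, cccccc, VXVV$) ⊢ (s1, ccccc, VVXVV$) ⊢ (s1, cccc, VVVXVV$) ⊢ (s1, ccc, VVVVXVV$) ⊢ (s1, cc, VVVVVXVV$) ⊢ (s1, c, VVVVVVXVV$) ⊢ (s1, ε, VVVVVVVXVV$)
All input consumed in state s1 with stack VVVVVVVXVV$.

VVVVVVVXVV$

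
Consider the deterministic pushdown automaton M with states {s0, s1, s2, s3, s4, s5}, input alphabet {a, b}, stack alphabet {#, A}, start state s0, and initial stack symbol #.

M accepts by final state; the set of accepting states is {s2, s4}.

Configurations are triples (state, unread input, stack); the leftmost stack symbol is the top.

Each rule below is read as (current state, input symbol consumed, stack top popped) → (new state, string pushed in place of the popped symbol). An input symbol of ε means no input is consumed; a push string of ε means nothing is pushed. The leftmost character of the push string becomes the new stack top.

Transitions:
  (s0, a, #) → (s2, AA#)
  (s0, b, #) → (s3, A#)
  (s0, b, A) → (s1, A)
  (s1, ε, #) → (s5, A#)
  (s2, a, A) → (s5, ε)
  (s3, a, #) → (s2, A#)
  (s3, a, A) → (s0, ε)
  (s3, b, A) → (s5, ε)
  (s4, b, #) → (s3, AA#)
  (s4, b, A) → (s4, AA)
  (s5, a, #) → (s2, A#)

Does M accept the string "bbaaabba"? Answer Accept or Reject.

(s0, bbaaabba, #)
  read b, top #: go to s3, push A# → (s3, baaabba, A#)
  read b, top A: go to s5, push ε → (s5, aaabba, #)
  read a, top #: go to s2, push A# → (s2, aabba, A#)
  read a, top A: go to s5, push ε → (s5, abba, #)
  read a, top #: go to s2, push A# → (s2, bba, A#)
No transition applies at (s2, bba, A#); input not fully consumed.

Reject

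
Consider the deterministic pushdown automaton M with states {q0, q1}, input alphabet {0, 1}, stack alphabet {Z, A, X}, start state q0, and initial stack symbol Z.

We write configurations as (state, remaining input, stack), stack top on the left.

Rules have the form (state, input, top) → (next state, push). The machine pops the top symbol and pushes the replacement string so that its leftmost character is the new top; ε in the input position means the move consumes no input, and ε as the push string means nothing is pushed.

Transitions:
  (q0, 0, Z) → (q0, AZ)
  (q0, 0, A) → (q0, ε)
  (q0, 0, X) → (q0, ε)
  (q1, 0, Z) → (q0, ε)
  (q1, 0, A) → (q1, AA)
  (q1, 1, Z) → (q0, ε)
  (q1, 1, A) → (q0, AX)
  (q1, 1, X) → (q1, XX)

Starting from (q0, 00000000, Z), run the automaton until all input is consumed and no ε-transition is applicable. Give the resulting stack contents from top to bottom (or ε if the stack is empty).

(q0, 00000000, Z) ⊢ (q0, 0000000, AZ) ⊢ (q0, 000000, Z) ⊢ (q0, 00000, AZ) ⊢ (q0, 0000, Z) ⊢ (q0, 000, AZ) ⊢ (q0, 00, Z) ⊢ (q0, 0, AZ) ⊢ (q0, ε, Z)
All input consumed in state q0 with stack Z.

Z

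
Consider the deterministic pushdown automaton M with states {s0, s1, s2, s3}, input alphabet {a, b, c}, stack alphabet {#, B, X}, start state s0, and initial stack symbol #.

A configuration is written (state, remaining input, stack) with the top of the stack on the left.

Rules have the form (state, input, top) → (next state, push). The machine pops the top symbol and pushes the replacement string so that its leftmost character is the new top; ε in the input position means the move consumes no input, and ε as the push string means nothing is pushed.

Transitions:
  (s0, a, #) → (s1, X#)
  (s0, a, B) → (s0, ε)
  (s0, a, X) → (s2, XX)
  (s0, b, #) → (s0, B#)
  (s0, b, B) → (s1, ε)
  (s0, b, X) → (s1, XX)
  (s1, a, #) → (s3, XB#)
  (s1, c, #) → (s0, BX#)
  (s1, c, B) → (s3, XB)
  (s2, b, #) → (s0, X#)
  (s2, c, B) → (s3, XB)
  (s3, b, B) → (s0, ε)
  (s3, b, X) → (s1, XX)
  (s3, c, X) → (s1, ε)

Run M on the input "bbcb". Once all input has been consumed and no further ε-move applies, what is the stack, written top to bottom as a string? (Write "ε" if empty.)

(s0, bbcb, #)
  read b, top #: go to s0, push B# → (s0, bcb, B#)
  read b, top B: go to s1, push ε → (s1, cb, #)
  read c, top #: go to s0, push BX# → (s0, b, BX#)
  read b, top B: go to s1, push ε → (s1, ε, X#)
All input consumed in state s1 with stack X#.

X#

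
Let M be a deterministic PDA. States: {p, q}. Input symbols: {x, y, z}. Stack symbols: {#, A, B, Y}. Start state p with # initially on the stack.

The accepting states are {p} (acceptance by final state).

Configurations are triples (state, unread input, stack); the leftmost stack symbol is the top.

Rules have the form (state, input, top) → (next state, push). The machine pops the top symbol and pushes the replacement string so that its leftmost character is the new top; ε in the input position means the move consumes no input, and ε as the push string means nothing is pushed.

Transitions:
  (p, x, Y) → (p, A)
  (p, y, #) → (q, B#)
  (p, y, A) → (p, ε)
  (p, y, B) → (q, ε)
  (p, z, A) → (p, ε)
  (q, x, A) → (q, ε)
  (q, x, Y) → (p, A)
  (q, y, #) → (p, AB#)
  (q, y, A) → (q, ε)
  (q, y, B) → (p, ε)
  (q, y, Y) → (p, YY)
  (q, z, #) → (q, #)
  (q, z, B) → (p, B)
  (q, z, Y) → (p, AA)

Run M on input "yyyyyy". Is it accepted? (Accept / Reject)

Accept

(p, yyyyyy, #)
  read y, top #: go to q, push B# → (q, yyyyy, B#)
  read y, top B: go to p, push ε → (p, yyyy, #)
  read y, top #: go to q, push B# → (q, yyy, B#)
  read y, top B: go to p, push ε → (p, yy, #)
  read y, top #: go to q, push B# → (q, y, B#)
  read y, top B: go to p, push ε → (p, ε, #)
All input consumed; state p ∈ F.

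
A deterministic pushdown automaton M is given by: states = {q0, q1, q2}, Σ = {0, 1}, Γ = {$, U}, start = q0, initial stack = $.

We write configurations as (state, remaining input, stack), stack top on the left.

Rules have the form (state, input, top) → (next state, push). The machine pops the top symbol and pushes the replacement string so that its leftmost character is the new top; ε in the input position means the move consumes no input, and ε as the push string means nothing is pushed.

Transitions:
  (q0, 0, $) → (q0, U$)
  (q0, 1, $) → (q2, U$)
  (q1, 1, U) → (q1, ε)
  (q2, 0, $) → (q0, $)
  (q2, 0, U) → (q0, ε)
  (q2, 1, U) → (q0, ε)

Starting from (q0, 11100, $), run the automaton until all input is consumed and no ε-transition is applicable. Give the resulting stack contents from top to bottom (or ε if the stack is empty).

(q0, 11100, $)
  read 1, top $: go to q2, push U$ → (q2, 1100, U$)
  read 1, top U: go to q0, push ε → (q0, 100, $)
  read 1, top $: go to q2, push U$ → (q2, 00, U$)
  read 0, top U: go to q0, push ε → (q0, 0, $)
  read 0, top $: go to q0, push U$ → (q0, ε, U$)
All input consumed in state q0 with stack U$.

U$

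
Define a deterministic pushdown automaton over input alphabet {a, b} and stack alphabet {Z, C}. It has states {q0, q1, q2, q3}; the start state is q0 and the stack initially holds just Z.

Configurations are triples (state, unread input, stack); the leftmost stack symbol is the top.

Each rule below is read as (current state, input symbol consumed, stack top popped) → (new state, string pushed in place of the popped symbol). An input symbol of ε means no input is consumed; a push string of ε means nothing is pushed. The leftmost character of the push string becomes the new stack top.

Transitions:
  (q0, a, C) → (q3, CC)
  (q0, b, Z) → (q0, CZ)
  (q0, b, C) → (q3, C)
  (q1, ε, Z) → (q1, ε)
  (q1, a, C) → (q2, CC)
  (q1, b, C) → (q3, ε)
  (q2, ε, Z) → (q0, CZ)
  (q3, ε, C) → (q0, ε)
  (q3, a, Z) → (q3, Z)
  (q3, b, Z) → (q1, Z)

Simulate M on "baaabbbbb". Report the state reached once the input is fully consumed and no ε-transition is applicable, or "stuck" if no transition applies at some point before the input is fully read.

q0

(q0, baaabbbbb, Z)
  read b, top Z: go to q0, push CZ → (q0, aaabbbbb, CZ)
  read a, top C: go to q3, push CC → (q3, aabbbbb, CCZ)
  ε-move, top C: go to q0, push ε → (q0, aabbbbb, CZ)
  read a, top C: go to q3, push CC → (q3, abbbbb, CCZ)
  ε-move, top C: go to q0, push ε → (q0, abbbbb, CZ)
  read a, top C: go to q3, push CC → (q3, bbbbb, CCZ)
  ε-move, top C: go to q0, push ε → (q0, bbbbb, CZ)
  read b, top C: go to q3, push C → (q3, bbbb, CZ)
  ε-move, top C: go to q0, push ε → (q0, bbbb, Z)
  read b, top Z: go to q0, push CZ → (q0, bbb, CZ)
  read b, top C: go to q3, push C → (q3, bb, CZ)
  ε-move, top C: go to q0, push ε → (q0, bb, Z)
  read b, top Z: go to q0, push CZ → (q0, b, CZ)
  read b, top C: go to q3, push C → (q3, ε, CZ)
  ε-move, top C: go to q0, push ε → (q0, ε, Z)
All input consumed; M is in state q0.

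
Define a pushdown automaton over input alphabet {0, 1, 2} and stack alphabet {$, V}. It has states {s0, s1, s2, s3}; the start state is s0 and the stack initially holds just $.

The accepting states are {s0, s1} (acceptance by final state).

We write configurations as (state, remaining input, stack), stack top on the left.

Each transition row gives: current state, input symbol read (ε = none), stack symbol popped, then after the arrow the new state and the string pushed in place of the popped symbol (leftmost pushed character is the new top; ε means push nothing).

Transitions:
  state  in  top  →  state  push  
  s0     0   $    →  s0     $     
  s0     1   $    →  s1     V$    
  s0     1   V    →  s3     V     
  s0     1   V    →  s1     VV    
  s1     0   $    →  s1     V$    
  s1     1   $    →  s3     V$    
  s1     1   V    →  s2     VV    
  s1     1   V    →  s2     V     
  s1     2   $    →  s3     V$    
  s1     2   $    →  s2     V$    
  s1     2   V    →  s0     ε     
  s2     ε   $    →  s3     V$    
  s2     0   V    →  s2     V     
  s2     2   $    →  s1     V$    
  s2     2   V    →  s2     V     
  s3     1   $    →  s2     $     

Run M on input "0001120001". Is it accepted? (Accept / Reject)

Reject

No computation consumes all input and reaches a final state.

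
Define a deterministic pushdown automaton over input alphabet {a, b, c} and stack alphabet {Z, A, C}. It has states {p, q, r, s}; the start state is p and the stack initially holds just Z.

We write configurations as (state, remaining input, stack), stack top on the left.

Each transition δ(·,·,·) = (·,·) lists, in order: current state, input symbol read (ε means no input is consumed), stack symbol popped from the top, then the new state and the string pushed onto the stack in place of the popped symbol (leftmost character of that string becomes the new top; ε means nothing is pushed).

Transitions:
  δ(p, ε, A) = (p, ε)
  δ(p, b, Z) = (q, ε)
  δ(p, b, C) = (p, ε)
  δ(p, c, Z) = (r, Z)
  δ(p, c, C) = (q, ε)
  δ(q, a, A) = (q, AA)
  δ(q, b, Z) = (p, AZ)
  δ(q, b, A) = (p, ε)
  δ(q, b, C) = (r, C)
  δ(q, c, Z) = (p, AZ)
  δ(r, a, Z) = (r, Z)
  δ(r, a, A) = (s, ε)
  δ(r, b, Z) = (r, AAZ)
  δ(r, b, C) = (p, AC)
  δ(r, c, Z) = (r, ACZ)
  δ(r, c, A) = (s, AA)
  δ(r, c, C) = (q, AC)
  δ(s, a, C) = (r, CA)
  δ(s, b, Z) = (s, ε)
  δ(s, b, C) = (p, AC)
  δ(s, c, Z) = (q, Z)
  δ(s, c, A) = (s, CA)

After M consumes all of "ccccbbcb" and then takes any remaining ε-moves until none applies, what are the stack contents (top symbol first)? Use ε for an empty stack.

(p, ccccbbcb, Z)
  read c, top Z: go to r, push Z → (r, cccbbcb, Z)
  read c, top Z: go to r, push ACZ → (r, ccbbcb, ACZ)
  read c, top A: go to s, push AA → (s, cbbcb, AACZ)
  read c, top A: go to s, push CA → (s, bbcb, CAACZ)
  read b, top C: go to p, push AC → (p, bcb, ACAACZ)
  ε-move, top A: go to p, push ε → (p, bcb, CAACZ)
  read b, top C: go to p, push ε → (p, cb, AACZ)
  ε-move, top A: go to p, push ε → (p, cb, ACZ)
  ε-move, top A: go to p, push ε → (p, cb, CZ)
  read c, top C: go to q, push ε → (q, b, Z)
  read b, top Z: go to p, push AZ → (p, ε, AZ)
  ε-move, top A: go to p, push ε → (p, ε, Z)
All input consumed in state p with stack Z.

Z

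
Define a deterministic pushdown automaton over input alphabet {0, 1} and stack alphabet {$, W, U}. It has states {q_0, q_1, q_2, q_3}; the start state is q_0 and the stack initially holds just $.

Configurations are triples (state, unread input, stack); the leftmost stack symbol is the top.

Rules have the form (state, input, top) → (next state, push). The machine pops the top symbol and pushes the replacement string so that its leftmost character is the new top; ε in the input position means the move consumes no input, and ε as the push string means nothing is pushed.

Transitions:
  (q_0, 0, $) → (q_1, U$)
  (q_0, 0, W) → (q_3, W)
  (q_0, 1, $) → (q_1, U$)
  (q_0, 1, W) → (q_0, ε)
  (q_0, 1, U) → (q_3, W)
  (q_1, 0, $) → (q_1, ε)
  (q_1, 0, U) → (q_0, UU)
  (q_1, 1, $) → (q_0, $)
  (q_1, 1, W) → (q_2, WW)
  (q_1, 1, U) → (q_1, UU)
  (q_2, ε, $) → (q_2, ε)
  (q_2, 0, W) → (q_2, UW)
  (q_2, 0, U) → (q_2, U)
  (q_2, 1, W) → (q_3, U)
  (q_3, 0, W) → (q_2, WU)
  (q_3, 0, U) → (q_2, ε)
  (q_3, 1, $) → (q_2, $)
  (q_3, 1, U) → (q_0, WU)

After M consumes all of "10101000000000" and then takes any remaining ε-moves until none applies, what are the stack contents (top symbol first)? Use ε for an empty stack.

(q_0, 10101000000000, $)
  read 1, top $: go to q_1, push U$ → (q_1, 0101000000000, U$)
  read 0, top U: go to q_0, push UU → (q_0, 101000000000, UU$)
  read 1, top U: go to q_3, push W → (q_3, 01000000000, WU$)
  read 0, top W: go to q_2, push WU → (q_2, 1000000000, WUU$)
  read 1, top W: go to q_3, push U → (q_3, 000000000, UUU$)
  read 0, top U: go to q_2, push ε → (q_2, 00000000, UU$)
  read 0, top U: go to q_2, push U → (q_2, 0000000, UU$)
  read 0, top U: go to q_2, push U → (q_2, 000000, UU$)
  read 0, top U: go to q_2, push U → (q_2, 00000, UU$)
  read 0, top U: go to q_2, push U → (q_2, 0000, UU$)
  read 0, top U: go to q_2, push U → (q_2, 000, UU$)
  read 0, top U: go to q_2, push U → (q_2, 00, UU$)
  read 0, top U: go to q_2, push U → (q_2, 0, UU$)
  read 0, top U: go to q_2, push U → (q_2, ε, UU$)
All input consumed in state q_2 with stack UU$.

UU$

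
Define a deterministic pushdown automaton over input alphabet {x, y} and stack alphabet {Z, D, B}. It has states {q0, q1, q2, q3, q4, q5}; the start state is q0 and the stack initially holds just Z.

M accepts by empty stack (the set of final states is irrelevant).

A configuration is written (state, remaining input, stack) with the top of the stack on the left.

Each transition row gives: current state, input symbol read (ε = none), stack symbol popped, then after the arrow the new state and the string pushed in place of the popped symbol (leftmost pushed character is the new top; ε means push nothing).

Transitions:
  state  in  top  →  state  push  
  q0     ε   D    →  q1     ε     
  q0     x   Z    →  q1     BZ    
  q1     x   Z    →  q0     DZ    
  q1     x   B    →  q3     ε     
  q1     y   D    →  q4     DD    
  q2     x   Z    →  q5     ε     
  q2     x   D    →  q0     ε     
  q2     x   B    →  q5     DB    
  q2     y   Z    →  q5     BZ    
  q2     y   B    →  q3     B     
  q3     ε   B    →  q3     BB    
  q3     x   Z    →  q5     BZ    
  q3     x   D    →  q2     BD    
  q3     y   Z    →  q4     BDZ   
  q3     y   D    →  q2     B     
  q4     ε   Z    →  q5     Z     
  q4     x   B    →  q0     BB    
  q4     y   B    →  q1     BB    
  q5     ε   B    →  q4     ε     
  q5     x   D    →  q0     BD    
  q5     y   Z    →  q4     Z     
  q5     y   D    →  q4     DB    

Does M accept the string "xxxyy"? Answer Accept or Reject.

(q0, xxxyy, Z)
  read x, top Z: go to q1, push BZ → (q1, xxyy, BZ)
  read x, top B: go to q3, push ε → (q3, xyy, Z)
  read x, top Z: go to q5, push BZ → (q5, yy, BZ)
  ε-move, top B: go to q4, push ε → (q4, yy, Z)
  ε-move, top Z: go to q5, push Z → (q5, yy, Z)
  read y, top Z: go to q4, push Z → (q4, y, Z)
  ε-move, top Z: go to q5, push Z → (q5, y, Z)
  read y, top Z: go to q4, push Z → (q4, ε, Z)
  ε-move, top Z: go to q5, push Z → (q5, ε, Z)
All input consumed; stack is Z, not empty, and no further ε-move applies.

Reject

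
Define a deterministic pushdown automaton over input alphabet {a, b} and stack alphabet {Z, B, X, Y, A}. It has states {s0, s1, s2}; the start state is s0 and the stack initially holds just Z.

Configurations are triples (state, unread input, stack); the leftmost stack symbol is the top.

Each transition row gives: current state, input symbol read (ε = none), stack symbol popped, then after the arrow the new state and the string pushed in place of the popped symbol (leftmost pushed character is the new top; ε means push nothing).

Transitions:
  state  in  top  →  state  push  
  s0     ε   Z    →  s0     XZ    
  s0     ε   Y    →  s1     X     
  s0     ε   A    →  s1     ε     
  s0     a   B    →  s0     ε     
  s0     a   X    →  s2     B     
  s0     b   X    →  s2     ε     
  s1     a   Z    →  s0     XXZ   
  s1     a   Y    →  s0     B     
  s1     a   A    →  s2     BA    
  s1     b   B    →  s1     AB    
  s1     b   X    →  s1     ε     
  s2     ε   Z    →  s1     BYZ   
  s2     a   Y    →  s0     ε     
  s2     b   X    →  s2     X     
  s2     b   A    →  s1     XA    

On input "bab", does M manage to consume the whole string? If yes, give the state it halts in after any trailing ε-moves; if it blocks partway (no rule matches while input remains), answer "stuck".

stuck

(s0, bab, Z)
  ε-move, top Z: go to s0, push XZ → (s0, bab, XZ)
  read b, top X: go to s2, push ε → (s2, ab, Z)
  ε-move, top Z: go to s1, push BYZ → (s1, ab, BYZ)
No transition for (s1, a, top B); M blocks with input ab remaining.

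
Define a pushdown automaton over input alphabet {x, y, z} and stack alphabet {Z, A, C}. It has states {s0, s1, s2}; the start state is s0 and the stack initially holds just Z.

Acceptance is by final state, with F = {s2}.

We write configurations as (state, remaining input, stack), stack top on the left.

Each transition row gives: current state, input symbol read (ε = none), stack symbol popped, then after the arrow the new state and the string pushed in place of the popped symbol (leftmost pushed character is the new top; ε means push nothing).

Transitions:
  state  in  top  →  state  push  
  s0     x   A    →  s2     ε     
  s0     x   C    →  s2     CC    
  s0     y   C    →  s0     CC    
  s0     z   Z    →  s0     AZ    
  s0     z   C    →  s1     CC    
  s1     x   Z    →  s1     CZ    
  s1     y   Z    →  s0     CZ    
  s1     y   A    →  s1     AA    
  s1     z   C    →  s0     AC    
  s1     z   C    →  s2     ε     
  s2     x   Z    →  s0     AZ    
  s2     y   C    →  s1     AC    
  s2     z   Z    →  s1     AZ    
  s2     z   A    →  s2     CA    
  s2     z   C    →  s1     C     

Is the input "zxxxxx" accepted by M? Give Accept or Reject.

One accepting computation: (s0, zxxxxx, Z) ⊢ (s0, xxxxx, AZ) ⊢ (s2, xxxx, Z) ⊢ (s0, xxx, AZ) ⊢ (s2, xx, Z) ⊢ (s0, x, AZ) ⊢ (s2, ε, Z)
All input consumed and state s2 ∈ F.

Accept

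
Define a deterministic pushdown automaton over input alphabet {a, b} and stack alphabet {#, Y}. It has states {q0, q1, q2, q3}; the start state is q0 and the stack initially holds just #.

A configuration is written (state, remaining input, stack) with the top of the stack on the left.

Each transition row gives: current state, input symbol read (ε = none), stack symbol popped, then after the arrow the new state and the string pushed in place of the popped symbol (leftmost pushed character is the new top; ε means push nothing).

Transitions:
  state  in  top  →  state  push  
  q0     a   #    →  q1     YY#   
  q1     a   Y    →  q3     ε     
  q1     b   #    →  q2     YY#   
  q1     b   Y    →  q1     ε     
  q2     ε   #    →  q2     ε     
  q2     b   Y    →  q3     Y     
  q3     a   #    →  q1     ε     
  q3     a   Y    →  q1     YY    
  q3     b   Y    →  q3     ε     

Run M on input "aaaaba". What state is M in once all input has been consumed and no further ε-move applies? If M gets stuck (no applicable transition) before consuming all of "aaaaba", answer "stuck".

(q0, aaaaba, #) ⊢ (q1, aaaba, YY#) ⊢ (q3, aaba, Y#) ⊢ (q1, aba, YY#) ⊢ (q3, ba, Y#) ⊢ (q3, a, #) ⊢ (q1, ε, ε)
All input consumed; M is in state q1.

q1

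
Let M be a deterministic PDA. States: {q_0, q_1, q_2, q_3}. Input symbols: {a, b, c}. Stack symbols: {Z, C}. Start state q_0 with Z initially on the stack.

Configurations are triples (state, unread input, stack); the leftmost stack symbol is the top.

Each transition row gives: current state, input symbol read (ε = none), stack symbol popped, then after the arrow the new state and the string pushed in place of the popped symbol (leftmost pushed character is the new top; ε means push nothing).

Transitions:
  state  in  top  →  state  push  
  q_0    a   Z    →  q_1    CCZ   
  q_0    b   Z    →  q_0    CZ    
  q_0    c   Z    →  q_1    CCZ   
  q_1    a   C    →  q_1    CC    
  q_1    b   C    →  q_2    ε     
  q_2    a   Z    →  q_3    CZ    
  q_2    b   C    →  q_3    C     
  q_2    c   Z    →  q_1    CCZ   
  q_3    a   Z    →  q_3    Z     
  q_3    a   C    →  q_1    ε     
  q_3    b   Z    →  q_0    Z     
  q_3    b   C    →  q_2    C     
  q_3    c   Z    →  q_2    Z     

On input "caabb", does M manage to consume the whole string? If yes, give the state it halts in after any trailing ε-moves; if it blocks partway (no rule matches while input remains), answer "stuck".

(q_0, caabb, Z) ⊢ (q_1, aabb, CCZ) ⊢ (q_1, abb, CCCZ) ⊢ (q_1, bb, CCCCZ) ⊢ (q_2, b, CCCZ) ⊢ (q_3, ε, CCCZ)
All input consumed; M is in state q_3.

q_3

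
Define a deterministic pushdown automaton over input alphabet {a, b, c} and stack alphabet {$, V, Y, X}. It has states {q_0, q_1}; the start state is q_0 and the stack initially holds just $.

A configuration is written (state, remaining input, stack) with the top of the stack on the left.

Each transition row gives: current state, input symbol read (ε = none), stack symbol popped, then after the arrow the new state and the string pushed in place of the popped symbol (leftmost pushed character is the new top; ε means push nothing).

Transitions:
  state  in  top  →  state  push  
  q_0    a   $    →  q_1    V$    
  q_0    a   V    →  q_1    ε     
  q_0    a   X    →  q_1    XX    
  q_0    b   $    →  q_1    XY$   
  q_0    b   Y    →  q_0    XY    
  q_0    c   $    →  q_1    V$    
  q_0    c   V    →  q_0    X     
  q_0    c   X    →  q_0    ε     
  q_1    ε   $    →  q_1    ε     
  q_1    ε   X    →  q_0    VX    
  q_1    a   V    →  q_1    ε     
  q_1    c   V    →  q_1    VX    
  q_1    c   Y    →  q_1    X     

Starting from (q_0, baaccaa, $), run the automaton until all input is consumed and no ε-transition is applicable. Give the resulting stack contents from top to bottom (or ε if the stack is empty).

VXXY$

(q_0, baaccaa, $)
  read b, top $: go to q_1, push XY$ → (q_1, aaccaa, XY$)
  ε-move, top X: go to q_0, push VX → (q_0, aaccaa, VXY$)
  read a, top V: go to q_1, push ε → (q_1, accaa, XY$)
  ε-move, top X: go to q_0, push VX → (q_0, accaa, VXY$)
  read a, top V: go to q_1, push ε → (q_1, ccaa, XY$)
  ε-move, top X: go to q_0, push VX → (q_0, ccaa, VXY$)
  read c, top V: go to q_0, push X → (q_0, caa, XXY$)
  read c, top X: go to q_0, push ε → (q_0, aa, XY$)
  read a, top X: go to q_1, push XX → (q_1, a, XXY$)
  ε-move, top X: go to q_0, push VX → (q_0, a, VXXY$)
  read a, top V: go to q_1, push ε → (q_1, ε, XXY$)
  ε-move, top X: go to q_0, push VX → (q_0, ε, VXXY$)
All input consumed in state q_0 with stack VXXY$.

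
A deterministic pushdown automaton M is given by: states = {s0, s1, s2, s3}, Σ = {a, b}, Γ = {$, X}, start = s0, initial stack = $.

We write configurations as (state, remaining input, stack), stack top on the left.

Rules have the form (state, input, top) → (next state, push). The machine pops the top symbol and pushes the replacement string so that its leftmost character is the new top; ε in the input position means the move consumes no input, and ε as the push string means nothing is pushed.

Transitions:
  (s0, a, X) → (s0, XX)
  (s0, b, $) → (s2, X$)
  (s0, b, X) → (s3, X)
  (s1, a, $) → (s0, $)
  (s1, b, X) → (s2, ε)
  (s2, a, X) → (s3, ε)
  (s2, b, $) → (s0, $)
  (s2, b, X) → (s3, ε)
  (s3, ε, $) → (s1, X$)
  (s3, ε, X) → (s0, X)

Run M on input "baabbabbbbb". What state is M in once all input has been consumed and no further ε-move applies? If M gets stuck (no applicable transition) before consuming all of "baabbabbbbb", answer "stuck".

(s0, baabbabbbbb, $) ⊢ (s2, aabbabbbbb, X$) ⊢ (s3, abbabbbbb, $) ⊢ (s1, abbabbbbb, X$)
No transition for (s1, a, top X); M blocks with input abbabbbbb remaining.

stuck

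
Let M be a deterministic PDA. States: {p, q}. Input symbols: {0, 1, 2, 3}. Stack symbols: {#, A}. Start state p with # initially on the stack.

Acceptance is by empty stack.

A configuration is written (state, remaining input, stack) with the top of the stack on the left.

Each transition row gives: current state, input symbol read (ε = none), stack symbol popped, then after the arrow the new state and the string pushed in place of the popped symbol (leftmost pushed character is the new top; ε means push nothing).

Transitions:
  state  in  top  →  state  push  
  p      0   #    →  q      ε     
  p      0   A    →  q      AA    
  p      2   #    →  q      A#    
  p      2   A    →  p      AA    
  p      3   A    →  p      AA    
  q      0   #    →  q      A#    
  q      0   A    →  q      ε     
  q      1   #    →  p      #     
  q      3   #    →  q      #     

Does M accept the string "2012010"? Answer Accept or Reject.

Accept

(p, 2012010, #) ⊢ (q, 012010, A#) ⊢ (q, 12010, #) ⊢ (p, 2010, #) ⊢ (q, 010, A#) ⊢ (q, 10, #) ⊢ (p, 0, #) ⊢ (q, ε, ε)
All input consumed and the stack is empty.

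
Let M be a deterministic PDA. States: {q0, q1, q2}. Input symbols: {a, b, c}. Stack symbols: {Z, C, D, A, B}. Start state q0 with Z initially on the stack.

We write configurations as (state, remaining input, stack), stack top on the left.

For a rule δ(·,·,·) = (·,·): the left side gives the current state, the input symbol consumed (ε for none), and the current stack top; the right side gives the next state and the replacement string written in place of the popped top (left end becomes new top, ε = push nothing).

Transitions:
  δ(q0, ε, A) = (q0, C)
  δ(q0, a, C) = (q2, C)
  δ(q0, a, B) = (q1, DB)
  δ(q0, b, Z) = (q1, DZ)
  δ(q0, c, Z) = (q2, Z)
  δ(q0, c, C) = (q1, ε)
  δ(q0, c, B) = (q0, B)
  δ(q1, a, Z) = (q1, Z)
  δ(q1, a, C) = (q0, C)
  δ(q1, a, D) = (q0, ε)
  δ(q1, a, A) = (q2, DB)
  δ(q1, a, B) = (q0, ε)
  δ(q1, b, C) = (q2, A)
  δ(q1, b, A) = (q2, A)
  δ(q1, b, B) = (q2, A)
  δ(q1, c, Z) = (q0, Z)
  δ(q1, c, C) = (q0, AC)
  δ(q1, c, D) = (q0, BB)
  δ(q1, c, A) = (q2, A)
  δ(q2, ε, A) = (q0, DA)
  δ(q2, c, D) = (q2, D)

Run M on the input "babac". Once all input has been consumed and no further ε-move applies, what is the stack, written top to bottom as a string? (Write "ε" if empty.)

(q0, babac, Z)
  read b, top Z: go to q1, push DZ → (q1, abac, DZ)
  read a, top D: go to q0, push ε → (q0, bac, Z)
  read b, top Z: go to q1, push DZ → (q1, ac, DZ)
  read a, top D: go to q0, push ε → (q0, c, Z)
  read c, top Z: go to q2, push Z → (q2, ε, Z)
All input consumed in state q2 with stack Z.

Z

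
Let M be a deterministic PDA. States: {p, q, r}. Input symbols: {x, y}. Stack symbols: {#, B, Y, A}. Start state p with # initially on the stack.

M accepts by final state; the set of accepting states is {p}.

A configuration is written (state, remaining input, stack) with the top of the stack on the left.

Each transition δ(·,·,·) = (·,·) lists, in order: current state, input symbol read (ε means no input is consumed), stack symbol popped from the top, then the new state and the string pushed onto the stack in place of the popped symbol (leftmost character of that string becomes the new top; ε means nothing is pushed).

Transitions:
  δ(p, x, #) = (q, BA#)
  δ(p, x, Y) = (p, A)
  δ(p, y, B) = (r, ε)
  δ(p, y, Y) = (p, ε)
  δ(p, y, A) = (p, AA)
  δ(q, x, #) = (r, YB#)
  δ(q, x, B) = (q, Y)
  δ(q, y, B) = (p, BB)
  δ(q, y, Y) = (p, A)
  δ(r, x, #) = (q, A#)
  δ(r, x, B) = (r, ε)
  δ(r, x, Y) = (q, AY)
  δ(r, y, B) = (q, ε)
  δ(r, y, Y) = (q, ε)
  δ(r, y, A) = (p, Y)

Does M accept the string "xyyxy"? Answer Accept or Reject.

Accept

(p, xyyxy, #) ⊢ (q, yyxy, BA#) ⊢ (p, yxy, BBA#) ⊢ (r, xy, BA#) ⊢ (r, y, A#) ⊢ (p, ε, Y#)
All input consumed; state p ∈ F.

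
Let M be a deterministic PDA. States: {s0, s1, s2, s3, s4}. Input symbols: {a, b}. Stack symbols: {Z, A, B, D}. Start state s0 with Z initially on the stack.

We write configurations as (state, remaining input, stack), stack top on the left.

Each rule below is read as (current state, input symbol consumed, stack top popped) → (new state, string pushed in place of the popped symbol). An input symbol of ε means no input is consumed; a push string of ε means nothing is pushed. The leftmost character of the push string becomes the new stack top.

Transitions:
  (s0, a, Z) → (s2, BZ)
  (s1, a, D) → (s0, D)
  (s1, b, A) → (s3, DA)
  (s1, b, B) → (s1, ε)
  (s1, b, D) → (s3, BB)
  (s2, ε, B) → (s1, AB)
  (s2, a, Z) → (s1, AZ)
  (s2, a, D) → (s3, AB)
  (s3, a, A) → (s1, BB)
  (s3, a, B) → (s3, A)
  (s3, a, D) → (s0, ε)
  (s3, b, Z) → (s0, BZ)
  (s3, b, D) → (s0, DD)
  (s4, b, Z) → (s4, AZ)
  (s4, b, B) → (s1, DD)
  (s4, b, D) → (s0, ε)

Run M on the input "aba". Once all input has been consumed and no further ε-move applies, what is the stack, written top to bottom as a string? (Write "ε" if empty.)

ABZ

(s0, aba, Z) ⊢ (s2, ba, BZ) ⊢ (s1, ba, ABZ) ⊢ (s3, a, DABZ) ⊢ (s0, ε, ABZ)
All input consumed in state s0 with stack ABZ.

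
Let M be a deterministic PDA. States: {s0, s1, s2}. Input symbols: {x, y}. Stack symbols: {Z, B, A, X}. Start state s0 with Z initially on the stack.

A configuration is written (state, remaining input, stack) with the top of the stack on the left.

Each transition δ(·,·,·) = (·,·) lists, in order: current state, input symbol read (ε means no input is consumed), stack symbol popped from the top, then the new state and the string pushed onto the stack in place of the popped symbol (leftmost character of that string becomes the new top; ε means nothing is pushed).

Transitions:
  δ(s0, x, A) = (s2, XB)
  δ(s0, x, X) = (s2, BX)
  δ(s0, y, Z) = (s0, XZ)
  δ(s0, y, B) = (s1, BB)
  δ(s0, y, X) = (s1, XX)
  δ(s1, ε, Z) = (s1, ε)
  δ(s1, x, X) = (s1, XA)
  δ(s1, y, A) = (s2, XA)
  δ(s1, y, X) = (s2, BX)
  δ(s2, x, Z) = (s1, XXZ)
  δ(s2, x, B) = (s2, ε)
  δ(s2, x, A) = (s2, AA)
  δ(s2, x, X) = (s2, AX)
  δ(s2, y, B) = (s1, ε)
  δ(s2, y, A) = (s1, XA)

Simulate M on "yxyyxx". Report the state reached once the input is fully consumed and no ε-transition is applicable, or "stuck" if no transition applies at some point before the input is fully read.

(s0, yxyyxx, Z)
  read y, top Z: go to s0, push XZ → (s0, xyyxx, XZ)
  read x, top X: go to s2, push BX → (s2, yyxx, BXZ)
  read y, top B: go to s1, push ε → (s1, yxx, XZ)
  read y, top X: go to s2, push BX → (s2, xx, BXZ)
  read x, top B: go to s2, push ε → (s2, x, XZ)
  read x, top X: go to s2, push AX → (s2, ε, AXZ)
All input consumed; M is in state s2.

s2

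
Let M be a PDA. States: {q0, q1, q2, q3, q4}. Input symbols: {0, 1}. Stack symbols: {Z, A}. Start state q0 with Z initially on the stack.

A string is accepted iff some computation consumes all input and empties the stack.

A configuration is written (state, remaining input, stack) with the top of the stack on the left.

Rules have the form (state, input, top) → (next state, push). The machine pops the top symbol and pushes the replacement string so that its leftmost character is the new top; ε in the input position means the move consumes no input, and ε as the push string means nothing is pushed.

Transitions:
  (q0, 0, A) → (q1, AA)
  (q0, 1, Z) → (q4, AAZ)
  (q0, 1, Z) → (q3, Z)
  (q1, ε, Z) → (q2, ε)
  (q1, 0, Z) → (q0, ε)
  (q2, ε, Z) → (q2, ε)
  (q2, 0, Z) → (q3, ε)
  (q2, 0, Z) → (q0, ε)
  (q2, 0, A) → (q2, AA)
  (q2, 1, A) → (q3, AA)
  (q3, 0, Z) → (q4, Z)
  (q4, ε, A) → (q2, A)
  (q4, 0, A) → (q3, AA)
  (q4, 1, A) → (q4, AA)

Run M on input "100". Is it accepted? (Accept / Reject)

No computation consumes all input and empties the stack.

Reject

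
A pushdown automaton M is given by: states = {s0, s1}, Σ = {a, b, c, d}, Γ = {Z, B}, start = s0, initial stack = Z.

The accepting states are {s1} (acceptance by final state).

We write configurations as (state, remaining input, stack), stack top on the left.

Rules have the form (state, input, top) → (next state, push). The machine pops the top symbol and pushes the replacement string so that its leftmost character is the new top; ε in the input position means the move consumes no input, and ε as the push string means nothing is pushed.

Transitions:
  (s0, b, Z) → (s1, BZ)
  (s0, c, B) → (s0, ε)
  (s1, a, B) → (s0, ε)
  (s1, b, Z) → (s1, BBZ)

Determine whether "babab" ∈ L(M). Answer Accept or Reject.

One accepting computation: (s0, babab, Z) ⊢ (s1, abab, BZ) ⊢ (s0, bab, Z) ⊢ (s1, ab, BZ) ⊢ (s0, b, Z) ⊢ (s1, ε, BZ)
All input consumed and state s1 ∈ F.

Accept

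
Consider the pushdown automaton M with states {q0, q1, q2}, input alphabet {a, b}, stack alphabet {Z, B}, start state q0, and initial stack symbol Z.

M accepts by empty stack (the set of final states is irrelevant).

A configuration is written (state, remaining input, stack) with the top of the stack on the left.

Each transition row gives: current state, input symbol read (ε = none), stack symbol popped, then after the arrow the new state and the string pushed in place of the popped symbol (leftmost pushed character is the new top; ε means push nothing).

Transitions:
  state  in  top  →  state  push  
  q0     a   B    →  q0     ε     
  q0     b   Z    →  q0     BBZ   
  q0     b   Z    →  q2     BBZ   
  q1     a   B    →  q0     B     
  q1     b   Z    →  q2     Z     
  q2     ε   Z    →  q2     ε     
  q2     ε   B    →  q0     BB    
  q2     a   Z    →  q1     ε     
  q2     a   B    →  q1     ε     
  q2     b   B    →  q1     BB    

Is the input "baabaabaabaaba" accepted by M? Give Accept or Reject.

No computation consumes all input and empties the stack.

Reject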